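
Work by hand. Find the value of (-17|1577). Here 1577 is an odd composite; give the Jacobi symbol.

First reduce: -17 ≡ 1560 (mod 1577).
Pull out 2^3: since 1577 ≡ 1 (mod 8), (2/1577) = +1, so (2/1577)^3 = +1.
Reciprocity: 195 ≡ 3 and 1577 ≡ 1 (mod 4), so (195/1577) = +(1577/195).
Reduce top mod 195: now compute (17/195).
Reciprocity: 17 ≡ 1 and 195 ≡ 3 (mod 4), so (17/195) = +(195/17).
Reduce top mod 17: now compute (8/17).
Pull out 2^3: since 17 ≡ 1 (mod 8), (2/17) = +1, so (2/17)^3 = +1.
Reached (1/17) = 1. Collecting the sign flips along the way, the symbol is +1.

1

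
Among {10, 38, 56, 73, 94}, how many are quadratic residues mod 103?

(10/103) = -1 → non-residue.
(38/103) = +1 → QR.
(56/103) = +1 → QR.
(73/103) = -1 → non-residue.
(94/103) = -1 → non-residue.
Total quadratic residues among the 5: 2.

2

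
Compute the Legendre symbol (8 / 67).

Pull out 2^3: since 67 ≡ 3 (mod 8), (2/67) = -1, so (2/67)^3 = -1.
Reached (1/67) = 1. Collecting the sign flips along the way, the symbol is -1.

-1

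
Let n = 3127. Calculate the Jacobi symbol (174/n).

Pull out 2: since 3127 ≡ 7 (mod 8), (2/3127) = +1.
Reciprocity: 87 ≡ 3 and 3127 ≡ 3 (mod 4), so (87/3127) = −(3127/87).
Reduce top mod 87: now compute (82/87).
Pull out 2: since 87 ≡ 7 (mod 8), (2/87) = +1.
Reciprocity: 41 ≡ 1 and 87 ≡ 3 (mod 4), so (41/87) = +(87/41).
Reduce top mod 41: now compute (5/41).
Reciprocity: 5 ≡ 1 and 41 ≡ 1 (mod 4), so (5/41) = +(41/5).
Reduce top mod 5: now compute (1/5).
Reached (1/5) = 1. Collecting the sign flips along the way, the symbol is -1.

-1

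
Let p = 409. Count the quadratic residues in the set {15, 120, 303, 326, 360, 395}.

5

(15/409) = +1 → QR.
(120/409) = +1 → QR.
(303/409) = +1 → QR.
(326/409) = +1 → QR.
(360/409) = +1 → QR.
(395/409) = -1 → non-residue.
Total quadratic residues among the 6: 5.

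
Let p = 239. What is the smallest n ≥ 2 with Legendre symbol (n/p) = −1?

(2/239) = +1, so 2 is a residue.
(3/239) = +1, so 3 is a residue.
(4/239) = +1, so 4 is a residue.
(5/239) = +1, so 5 is a residue.
(6/239) = +1, so 6 is a residue.
(7/239) = −1, so 7 is the smallest positive non-residue mod 239.

7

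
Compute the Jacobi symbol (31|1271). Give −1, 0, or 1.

0

Reciprocity: 31 ≡ 3 and 1271 ≡ 3 (mod 4), so (31/1271) = −(1271/31).
Reduce top mod 31: now compute (0/31).
Top reduces to 0: gcd > 1, so the symbol is 0.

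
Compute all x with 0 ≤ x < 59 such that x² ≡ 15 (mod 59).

29, 30

Since 59 ≡ 3 (mod 4), a square root of 15 is 15^((59+1)/4) = 15^15 mod 59.
Repeated squaring: 15^2≡48, 15^4≡3, 15^8≡9 (mod 59).
15^15 = 15^(8+4+2+1) ≡ 29 (mod 59).
Check: 29² = 841 ≡ 15 (mod 59). The two roots are 29 and 30.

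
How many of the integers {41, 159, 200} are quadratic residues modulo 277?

1

(41/277) = +1 → QR.
(159/277) = -1 → non-residue.
(200/277) = -1 → non-residue.
Total quadratic residues among the 3: 1.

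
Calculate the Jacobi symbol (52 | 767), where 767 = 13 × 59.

0

Pull out 2^2: since 767 ≡ 7 (mod 8), (2/767) = +1, so (2/767)^2 = +1.
Reciprocity: 13 ≡ 1 and 767 ≡ 3 (mod 4), so (13/767) = +(767/13).
Reduce top mod 13: now compute (0/13).
Top reduces to 0: gcd > 1, so the symbol is 0.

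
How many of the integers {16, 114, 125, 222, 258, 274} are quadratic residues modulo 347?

3

(16/347) = +1 → QR.
(114/347) = +1 → QR.
(125/347) = -1 → non-residue.
(222/347) = +1 → QR.
(258/347) = -1 → non-residue.
(274/347) = -1 → non-residue.
Total quadratic residues among the 6: 3.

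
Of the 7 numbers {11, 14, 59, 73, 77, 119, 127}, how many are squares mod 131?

3

(11/131) = +1 → QR.
(14/131) = -1 → non-residue.
(59/131) = +1 → QR.
(73/131) = -1 → non-residue.
(77/131) = +1 → QR.
(119/131) = -1 → non-residue.
(127/131) = -1 → non-residue.
Total quadratic residues among the 7: 3.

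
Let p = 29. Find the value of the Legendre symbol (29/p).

First reduce: 29 ≡ 0 (mod 29).
Top reduces to 0: gcd > 1, so the symbol is 0.

0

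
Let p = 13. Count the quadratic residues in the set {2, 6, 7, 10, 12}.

2

(2/13) = -1 → non-residue.
(6/13) = -1 → non-residue.
(7/13) = -1 → non-residue.
(10/13) = +1 → QR.
(12/13) = +1 → QR.
Total quadratic residues among the 5: 2.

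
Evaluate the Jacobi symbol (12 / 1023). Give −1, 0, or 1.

Pull out 2^2: since 1023 ≡ 7 (mod 8), (2/1023) = +1, so (2/1023)^2 = +1.
Reciprocity: 3 ≡ 3 and 1023 ≡ 3 (mod 4), so (3/1023) = −(1023/3).
Reduce top mod 3: now compute (0/3).
Top reduces to 0: gcd > 1, so the symbol is 0.

0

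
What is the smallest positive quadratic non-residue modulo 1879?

(2/1879) = +1, so 2 is a residue.
(3/1879) = −1, so 3 is the smallest positive non-residue mod 1879.

3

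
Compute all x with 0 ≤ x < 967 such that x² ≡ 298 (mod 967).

476, 491

Since 967 ≡ 3 (mod 4), a square root of 298 is 298^((967+1)/4) = 298^242 mod 967.
Repeated squaring: 298^2≡807, 298^4≡458, 298^8≡892, 298^16≡790, 298^32≡385, 298^64≡274, 298^128≡617 (mod 967).
298^242 = 298^(128+64+32+16+2) ≡ 491 (mod 967).
Check: 491² = 241081 ≡ 298 (mod 967). The two roots are 476 and 491.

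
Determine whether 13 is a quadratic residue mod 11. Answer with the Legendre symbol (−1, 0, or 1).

First reduce: 13 ≡ 2 (mod 11).
Pull out 2: since 11 ≡ 3 (mod 8), (2/11) = -1.
Reached (1/11) = 1. Collecting the sign flips along the way, the symbol is -1.

-1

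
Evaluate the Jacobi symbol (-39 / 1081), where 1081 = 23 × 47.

-1

First reduce: -39 ≡ 1042 (mod 1081).
Pull out 2: since 1081 ≡ 1 (mod 8), (2/1081) = +1.
Reciprocity: 521 ≡ 1 and 1081 ≡ 1 (mod 4), so (521/1081) = +(1081/521).
Reduce top mod 521: now compute (39/521).
Reciprocity: 39 ≡ 3 and 521 ≡ 1 (mod 4), so (39/521) = +(521/39).
Reduce top mod 39: now compute (14/39).
Pull out 2: since 39 ≡ 7 (mod 8), (2/39) = +1.
Reciprocity: 7 ≡ 3 and 39 ≡ 3 (mod 4), so (7/39) = −(39/7).
Reduce top mod 7: now compute (4/7).
Pull out 2^2: since 7 ≡ 7 (mod 8), (2/7) = +1, so (2/7)^2 = +1.
Reached (1/7) = 1. Collecting the sign flips along the way, the symbol is -1.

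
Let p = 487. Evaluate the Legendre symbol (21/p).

Reciprocity: 21 ≡ 1 and 487 ≡ 3 (mod 4), so (21/487) = +(487/21).
Reduce top mod 21: now compute (4/21).
Pull out 2^2: since 21 ≡ 5 (mod 8), (2/21) = -1, so (2/21)^2 = +1.
Reached (1/21) = 1. Collecting the sign flips along the way, the symbol is +1.

1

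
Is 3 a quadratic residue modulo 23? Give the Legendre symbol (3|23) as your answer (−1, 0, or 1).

Reciprocity: 3 ≡ 3 and 23 ≡ 3 (mod 4), so (3/23) = −(23/3).
Reduce top mod 3: now compute (2/3).
Pull out 2: since 3 ≡ 3 (mod 8), (2/3) = -1.
Reached (1/3) = 1. Collecting the sign flips along the way, the symbol is +1.

1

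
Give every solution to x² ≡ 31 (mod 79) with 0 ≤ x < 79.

Since 79 ≡ 3 (mod 4), a square root of 31 is 31^((79+1)/4) = 31^20 mod 79.
Repeated squaring: 31^2≡13, 31^4≡11, 31^8≡42, 31^16≡26 (mod 79).
31^20 = 31^(16+4) ≡ 49 (mod 79).
Check: 49² = 2401 ≡ 31 (mod 79). The two roots are 30 and 49.

30, 49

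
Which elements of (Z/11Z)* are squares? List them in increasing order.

Square k = 1,…,5 (k and 11−k give the same square):
1²=1, 2²=4, 3²=9, 4²≡5, 5²≡3 (mod 11).
So the quadratic residues mod 11 are {1, 3, 4, 5, 9}.

1 3 4 5 9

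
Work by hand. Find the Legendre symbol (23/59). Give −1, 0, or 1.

-1

Reciprocity: 23 ≡ 3 and 59 ≡ 3 (mod 4), so (23/59) = −(59/23).
Reduce top mod 23: now compute (13/23).
Reciprocity: 13 ≡ 1 and 23 ≡ 3 (mod 4), so (13/23) = +(23/13).
Reduce top mod 13: now compute (10/13).
Pull out 2: since 13 ≡ 5 (mod 8), (2/13) = -1.
Reciprocity: 5 ≡ 1 and 13 ≡ 1 (mod 4), so (5/13) = +(13/5).
Reduce top mod 5: now compute (3/5).
Reciprocity: 3 ≡ 3 and 5 ≡ 1 (mod 4), so (3/5) = +(5/3).
Reduce top mod 3: now compute (2/3).
Pull out 2: since 3 ≡ 3 (mod 8), (2/3) = -1.
Reached (1/3) = 1. Collecting the sign flips along the way, the symbol is -1.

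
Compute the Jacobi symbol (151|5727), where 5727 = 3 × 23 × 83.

Reciprocity: 151 ≡ 3 and 5727 ≡ 3 (mod 4), so (151/5727) = −(5727/151).
Reduce top mod 151: now compute (140/151).
Pull out 2^2: since 151 ≡ 7 (mod 8), (2/151) = +1, so (2/151)^2 = +1.
Reciprocity: 35 ≡ 3 and 151 ≡ 3 (mod 4), so (35/151) = −(151/35).
Reduce top mod 35: now compute (11/35).
Reciprocity: 11 ≡ 3 and 35 ≡ 3 (mod 4), so (11/35) = −(35/11).
Reduce top mod 11: now compute (2/11).
Pull out 2: since 11 ≡ 3 (mod 8), (2/11) = -1.
Reached (1/11) = 1. Collecting the sign flips along the way, the symbol is +1.

1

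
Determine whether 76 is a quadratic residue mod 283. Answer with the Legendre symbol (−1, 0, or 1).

-1

Pull out 2^2: since 283 ≡ 3 (mod 8), (2/283) = -1, so (2/283)^2 = +1.
Reciprocity: 19 ≡ 3 and 283 ≡ 3 (mod 4), so (19/283) = −(283/19).
Reduce top mod 19: now compute (17/19).
Reciprocity: 17 ≡ 1 and 19 ≡ 3 (mod 4), so (17/19) = +(19/17).
Reduce top mod 17: now compute (2/17).
Pull out 2: since 17 ≡ 1 (mod 8), (2/17) = +1.
Reached (1/17) = 1. Collecting the sign flips along the way, the symbol is -1.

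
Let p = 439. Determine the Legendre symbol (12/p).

Pull out 2^2: since 439 ≡ 7 (mod 8), (2/439) = +1, so (2/439)^2 = +1.
Reciprocity: 3 ≡ 3 and 439 ≡ 3 (mod 4), so (3/439) = −(439/3).
Reduce top mod 3: now compute (1/3).
Reached (1/3) = 1. Collecting the sign flips along the way, the symbol is -1.

-1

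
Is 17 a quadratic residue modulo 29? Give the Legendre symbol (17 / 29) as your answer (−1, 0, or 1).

-1

Euler's criterion: (17/29) ≡ 17^14 (mod 29).
17^2 ≡ 28 (mod 29)
17^4 ≡ 1 (mod 29)
17^8 ≡ 1 (mod 29)
17^14 = 17^(8+4+2) ≡ 28 (mod 29).
Result is 28 ≡ −1, so (17/29) = −1.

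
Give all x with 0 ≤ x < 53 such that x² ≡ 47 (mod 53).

10, 43

53 ≡ 1 (mod 4), so we find a root by search.
Trying successive values, 10² = 100 ≡ 47 (mod 53). The other root is 53 − 10 = 43.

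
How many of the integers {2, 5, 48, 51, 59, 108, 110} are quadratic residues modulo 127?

(2/127) = +1 → QR.
(5/127) = -1 → non-residue.
(48/127) = -1 → non-residue.
(51/127) = -1 → non-residue.
(59/127) = -1 → non-residue.
(108/127) = -1 → non-residue.
(110/127) = -1 → non-residue.
Total quadratic residues among the 7: 1.

1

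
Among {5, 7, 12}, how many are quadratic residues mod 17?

0

(5/17) = -1 → non-residue.
(7/17) = -1 → non-residue.
(12/17) = -1 → non-residue.
Total quadratic residues among the 3: 0.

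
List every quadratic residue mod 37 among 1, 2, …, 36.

1,3,4,7,9,10,11,12,16,21,25,26,27,28,30,33,34,36

Square k = 1,…,18 (k and 37−k give the same square):
1²=1, 2²=4, 3²=9, 4²=16, 5²=25, 6²=36, 7²≡12, 8²≡27, 9²≡7, 10²≡26, 11²≡10, 12²≡33, 13²≡21, 14²≡11, 15²≡3, 16²≡34, 17²≡30, 18²≡28 (mod 37).
So the quadratic residues mod 37 are {1, 3, 4, 7, 9, 10, 11, 12, 16, 21, 25, 26, 27, 28, 30, 33, 34, 36}.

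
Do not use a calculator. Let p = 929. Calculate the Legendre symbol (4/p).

1

Euler's criterion: (4/929) ≡ 4^464 (mod 929).
4^2 ≡ 16 (mod 929)
4^4 ≡ 256 (mod 929)
4^8 ≡ 506 (mod 929)
4^16 ≡ 561 (mod 929)
4^32 ≡ 719 (mod 929)
4^64 ≡ 437 (mod 929)
4^128 ≡ 524 (mod 929)
4^256 ≡ 521 (mod 929)
4^464 = 4^(256+128+64+16) ≡ 1 (mod 929).
Result is 1, so (4/929) = 1.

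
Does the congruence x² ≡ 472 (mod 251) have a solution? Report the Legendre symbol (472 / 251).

Euler's criterion: (472/251) ≡ 221^125 (mod 251).
221^2 ≡ 147 (mod 251)
221^4 ≡ 23 (mod 251)
221^8 ≡ 27 (mod 251)
221^16 ≡ 227 (mod 251)
221^32 ≡ 74 (mod 251)
221^64 ≡ 205 (mod 251)
221^125 = 221^(64+32+16+8+4+1) ≡ 1 (mod 251).
Result is 1, so (472/251) = 1.

1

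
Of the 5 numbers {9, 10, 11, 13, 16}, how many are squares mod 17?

3

(9/17) = +1 → QR.
(10/17) = -1 → non-residue.
(11/17) = -1 → non-residue.
(13/17) = +1 → QR.
(16/17) = +1 → QR.
Total quadratic residues among the 5: 3.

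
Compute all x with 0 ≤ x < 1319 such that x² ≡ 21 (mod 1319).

Since 1319 ≡ 3 (mod 4), a square root of 21 is 21^((1319+1)/4) = 21^330 mod 1319.
Repeated squaring: 21^2≡441, 21^4≡588, 21^8≡166, 21^16≡1176, 21^32≡664, 21^64≡350, 21^128≡1152, 21^256≡190 (mod 1319).
21^330 = 21^(256+64+8+2) ≡ 825 (mod 1319).
Check: 825² = 680625 ≡ 21 (mod 1319). The two roots are 494 and 825.

494, 825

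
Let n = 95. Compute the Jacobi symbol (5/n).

0

Reciprocity: 5 ≡ 1 and 95 ≡ 3 (mod 4), so (5/95) = +(95/5).
Reduce top mod 5: now compute (0/5).
Top reduces to 0: gcd > 1, so the symbol is 0.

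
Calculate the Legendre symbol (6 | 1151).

Euler's criterion: (6/1151) ≡ 6^575 (mod 1151).
6^2 ≡ 36 (mod 1151)
6^4 ≡ 145 (mod 1151)
6^8 ≡ 307 (mod 1151)
6^16 ≡ 1018 (mod 1151)
6^32 ≡ 424 (mod 1151)
6^64 ≡ 220 (mod 1151)
6^128 ≡ 58 (mod 1151)
6^256 ≡ 1062 (mod 1151)
6^512 ≡ 1015 (mod 1151)
6^575 = 6^(512+32+16+8+4+2+1) ≡ 1 (mod 1151).
Result is 1, so (6/1151) = 1.

1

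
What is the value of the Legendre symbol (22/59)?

Pull out 2: since 59 ≡ 3 (mod 8), (2/59) = -1.
Reciprocity: 11 ≡ 3 and 59 ≡ 3 (mod 4), so (11/59) = −(59/11).
Reduce top mod 11: now compute (4/11).
Pull out 2^2: since 11 ≡ 3 (mod 8), (2/11) = -1, so (2/11)^2 = +1.
Reached (1/11) = 1. Collecting the sign flips along the way, the symbol is +1.

1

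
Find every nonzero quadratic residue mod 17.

Square k = 1,…,8 (k and 17−k give the same square):
1²=1, 2²=4, 3²=9, 4²=16, 5²≡8, 6²≡2, 7²≡15, 8²≡13 (mod 17).
So the quadratic residues mod 17 are {1, 2, 4, 8, 9, 13, 15, 16}.

1,2,4,8,9,13,15,16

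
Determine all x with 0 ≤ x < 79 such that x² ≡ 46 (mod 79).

Since 79 ≡ 3 (mod 4), a square root of 46 is 46^((79+1)/4) = 46^20 mod 79.
Repeated squaring: 46^2≡62, 46^4≡52, 46^8≡18, 46^16≡8 (mod 79).
46^20 = 46^(16+4) ≡ 21 (mod 79).
Check: 21² = 441 ≡ 46 (mod 79). The two roots are 21 and 58.

21, 58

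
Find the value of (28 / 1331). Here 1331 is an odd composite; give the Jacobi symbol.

-1

Pull out 2^2: since 1331 ≡ 3 (mod 8), (2/1331) = -1, so (2/1331)^2 = +1.
Reciprocity: 7 ≡ 3 and 1331 ≡ 3 (mod 4), so (7/1331) = −(1331/7).
Reduce top mod 7: now compute (1/7).
Reached (1/7) = 1. Collecting the sign flips along the way, the symbol is -1.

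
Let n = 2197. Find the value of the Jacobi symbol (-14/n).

1

First reduce: -14 ≡ 2183 (mod 2197).
Reciprocity: 2183 ≡ 3 and 2197 ≡ 1 (mod 4), so (2183/2197) = +(2197/2183).
Reduce top mod 2183: now compute (14/2183).
Pull out 2: since 2183 ≡ 7 (mod 8), (2/2183) = +1.
Reciprocity: 7 ≡ 3 and 2183 ≡ 3 (mod 4), so (7/2183) = −(2183/7).
Reduce top mod 7: now compute (6/7).
Pull out 2: since 7 ≡ 7 (mod 8), (2/7) = +1.
Reciprocity: 3 ≡ 3 and 7 ≡ 3 (mod 4), so (3/7) = −(7/3).
Reduce top mod 3: now compute (1/3).
Reached (1/3) = 1. Collecting the sign flips along the way, the symbol is +1.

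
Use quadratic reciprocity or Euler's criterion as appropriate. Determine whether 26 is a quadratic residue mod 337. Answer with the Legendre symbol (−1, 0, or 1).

1

Pull out 2: since 337 ≡ 1 (mod 8), (2/337) = +1.
Reciprocity: 13 ≡ 1 and 337 ≡ 1 (mod 4), so (13/337) = +(337/13).
Reduce top mod 13: now compute (12/13).
Pull out 2^2: since 13 ≡ 5 (mod 8), (2/13) = -1, so (2/13)^2 = +1.
Reciprocity: 3 ≡ 3 and 13 ≡ 1 (mod 4), so (3/13) = +(13/3).
Reduce top mod 3: now compute (1/3).
Reached (1/3) = 1. Collecting the sign flips along the way, the symbol is +1.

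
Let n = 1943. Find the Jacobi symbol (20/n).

-1

Pull out 2^2: since 1943 ≡ 7 (mod 8), (2/1943) = +1, so (2/1943)^2 = +1.
Reciprocity: 5 ≡ 1 and 1943 ≡ 3 (mod 4), so (5/1943) = +(1943/5).
Reduce top mod 5: now compute (3/5).
Reciprocity: 3 ≡ 3 and 5 ≡ 1 (mod 4), so (3/5) = +(5/3).
Reduce top mod 3: now compute (2/3).
Pull out 2: since 3 ≡ 3 (mod 8), (2/3) = -1.
Reached (1/3) = 1. Collecting the sign flips along the way, the symbol is -1.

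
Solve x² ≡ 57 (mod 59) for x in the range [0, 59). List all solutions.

23, 36

Since 59 ≡ 3 (mod 4), a square root of 57 is 57^((59+1)/4) = 57^15 mod 59.
Repeated squaring: 57^2≡4, 57^4≡16, 57^8≡20 (mod 59).
57^15 = 57^(8+4+2+1) ≡ 36 (mod 59).
Check: 36² = 1296 ≡ 57 (mod 59). The two roots are 23 and 36.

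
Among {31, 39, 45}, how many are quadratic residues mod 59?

1

(31/59) = -1 → non-residue.
(39/59) = -1 → non-residue.
(45/59) = +1 → QR.
Total quadratic residues among the 3: 1.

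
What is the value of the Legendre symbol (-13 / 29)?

1

First reduce: -13 ≡ 16 (mod 29).
Pull out 2^4: since 29 ≡ 5 (mod 8), (2/29) = -1, so (2/29)^4 = +1.
Reached (1/29) = 1. Collecting the sign flips along the way, the symbol is +1.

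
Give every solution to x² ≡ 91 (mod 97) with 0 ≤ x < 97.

97 ≡ 1 (mod 4), so we find a root by search.
Trying successive values, 24² = 576 ≡ 91 (mod 97). The other root is 97 − 24 = 73.

24, 73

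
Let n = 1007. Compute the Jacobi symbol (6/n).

Pull out 2: since 1007 ≡ 7 (mod 8), (2/1007) = +1.
Reciprocity: 3 ≡ 3 and 1007 ≡ 3 (mod 4), so (3/1007) = −(1007/3).
Reduce top mod 3: now compute (2/3).
Pull out 2: since 3 ≡ 3 (mod 8), (2/3) = -1.
Reached (1/3) = 1. Collecting the sign flips along the way, the symbol is +1.

1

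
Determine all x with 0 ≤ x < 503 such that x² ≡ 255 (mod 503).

Since 503 ≡ 3 (mod 4), a square root of 255 is 255^((503+1)/4) = 255^126 mod 503.
Repeated squaring: 255^2≡138, 255^4≡433, 255^8≡373, 255^16≡301, 255^32≡61, 255^64≡200 (mod 503).
255^126 = 255^(64+32+16+8+4+2) ≡ 42 (mod 503).
Check: 42² = 1764 ≡ 255 (mod 503). The two roots are 42 and 461.

42, 461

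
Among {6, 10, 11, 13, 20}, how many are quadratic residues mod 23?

(6/23) = +1 → QR.
(10/23) = -1 → non-residue.
(11/23) = -1 → non-residue.
(13/23) = +1 → QR.
(20/23) = -1 → non-residue.
Total quadratic residues among the 5: 2.

2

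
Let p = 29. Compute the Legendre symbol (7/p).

Euler's criterion: (7/29) ≡ 7^14 (mod 29).
7^2 ≡ 20 (mod 29)
7^4 ≡ 23 (mod 29)
7^8 ≡ 7 (mod 29)
7^14 = 7^(8+4+2) ≡ 1 (mod 29).
Result is 1, so (7/29) = 1.

1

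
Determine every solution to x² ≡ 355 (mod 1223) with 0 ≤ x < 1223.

267, 956

Since 1223 ≡ 3 (mod 4), a square root of 355 is 355^((1223+1)/4) = 355^306 mod 1223.
Repeated squaring: 355^2≡56, 355^4≡690, 355^8≡353, 355^16≡1086, 355^32≡424, 355^64≡1218, 355^128≡25, 355^256≡625 (mod 1223).
355^306 = 355^(256+32+16+2) ≡ 956 (mod 1223).
Check: 956² = 913936 ≡ 355 (mod 1223). The two roots are 267 and 956.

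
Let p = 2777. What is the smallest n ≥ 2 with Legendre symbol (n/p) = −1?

(2/2777) = +1, so 2 is a residue.
(3/2777) = −1, so 3 is the smallest positive non-residue mod 2777.

3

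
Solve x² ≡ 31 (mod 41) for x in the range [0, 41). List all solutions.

20, 21

41 ≡ 1 (mod 4), so we find a root by search.
Trying successive values, 20² = 400 ≡ 31 (mod 41). The other root is 41 − 20 = 21.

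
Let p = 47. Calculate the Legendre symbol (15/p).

-1

Euler's criterion: (15/47) ≡ 15^23 (mod 47).
15^2 ≡ 37 (mod 47)
15^4 ≡ 6 (mod 47)
15^8 ≡ 36 (mod 47)
15^16 ≡ 27 (mod 47)
15^23 = 15^(16+4+2+1) ≡ 46 (mod 47).
Result is 46 ≡ −1, so (15/47) = −1.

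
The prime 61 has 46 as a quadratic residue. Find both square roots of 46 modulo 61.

61 ≡ 1 (mod 4), so we find a root by search.
Trying successive values, 30² = 900 ≡ 46 (mod 61). The other root is 61 − 30 = 31.

30, 31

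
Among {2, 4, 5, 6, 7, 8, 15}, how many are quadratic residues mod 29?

4

(2/29) = -1 → non-residue.
(4/29) = +1 → QR.
(5/29) = +1 → QR.
(6/29) = +1 → QR.
(7/29) = +1 → QR.
(8/29) = -1 → non-residue.
(15/29) = -1 → non-residue.
Total quadratic residues among the 7: 4.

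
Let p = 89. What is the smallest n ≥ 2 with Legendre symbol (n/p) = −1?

(2/89) = +1, so 2 is a residue.
(3/89) = −1, so 3 is the smallest positive non-residue mod 89.

3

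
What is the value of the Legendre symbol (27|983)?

1

Reciprocity: 27 ≡ 3 and 983 ≡ 3 (mod 4), so (27/983) = −(983/27).
Reduce top mod 27: now compute (11/27).
Reciprocity: 11 ≡ 3 and 27 ≡ 3 (mod 4), so (11/27) = −(27/11).
Reduce top mod 11: now compute (5/11).
Reciprocity: 5 ≡ 1 and 11 ≡ 3 (mod 4), so (5/11) = +(11/5).
Reduce top mod 5: now compute (1/5).
Reached (1/5) = 1. Collecting the sign flips along the way, the symbol is +1.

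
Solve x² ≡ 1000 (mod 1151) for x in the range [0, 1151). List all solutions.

Since 1151 ≡ 3 (mod 4), a square root of 1000 is 1000^((1151+1)/4) = 1000^288 mod 1151.
Repeated squaring: 1000^2≡932, 1000^4≡770, 1000^8≡135, 1000^16≡960, 1000^32≡800, 1000^64≡44, 1000^128≡785, 1000^256≡440 (mod 1151).
1000^288 = 1000^(256+32) ≡ 945 (mod 1151).
Check: 945² = 893025 ≡ 1000 (mod 1151). The two roots are 206 and 945.

206, 945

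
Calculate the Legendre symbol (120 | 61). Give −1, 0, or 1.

-1

Euler's criterion: (120/61) ≡ 59^30 (mod 61).
59^2 ≡ 4 (mod 61)
59^4 ≡ 16 (mod 61)
59^8 ≡ 12 (mod 61)
59^16 ≡ 22 (mod 61)
59^30 = 59^(16+8+4+2) ≡ 60 (mod 61).
Result is 60 ≡ −1, so (120/61) = −1.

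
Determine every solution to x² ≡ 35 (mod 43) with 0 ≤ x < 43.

11, 32

Since 43 ≡ 3 (mod 4), a square root of 35 is 35^((43+1)/4) = 35^11 mod 43.
Repeated squaring: 35^2≡21, 35^4≡11, 35^8≡35 (mod 43).
35^11 = 35^(8+2+1) ≡ 11 (mod 43).
Check: 11² = 121 ≡ 35 (mod 43). The two roots are 11 and 32.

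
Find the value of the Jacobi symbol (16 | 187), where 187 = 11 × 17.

Pull out 2^4: since 187 ≡ 3 (mod 8), (2/187) = -1, so (2/187)^4 = +1.
Reached (1/187) = 1. Collecting the sign flips along the way, the symbol is +1.

1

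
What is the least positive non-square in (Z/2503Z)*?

(2/2503) = +1, so 2 is a residue.
(3/2503) = −1, so 3 is the smallest positive non-residue mod 2503.

3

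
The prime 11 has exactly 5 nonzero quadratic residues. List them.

Square k = 1,…,5 (k and 11−k give the same square):
1²=1, 2²=4, 3²=9, 4²≡5, 5²≡3 (mod 11).
So the quadratic residues mod 11 are {1, 3, 4, 5, 9}.

1, 3, 4, 5, 9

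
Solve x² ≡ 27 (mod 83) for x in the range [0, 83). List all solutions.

Since 83 ≡ 3 (mod 4), a square root of 27 is 27^((83+1)/4) = 27^21 mod 83.
Repeated squaring: 27^2≡65, 27^4≡75, 27^8≡64, 27^16≡29 (mod 83).
27^21 = 27^(16+4+1) ≡ 44 (mod 83).
Check: 44² = 1936 ≡ 27 (mod 83). The two roots are 39 and 44.

39, 44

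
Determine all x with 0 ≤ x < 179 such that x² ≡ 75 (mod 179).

84, 95

Since 179 ≡ 3 (mod 4), a square root of 75 is 75^((179+1)/4) = 75^45 mod 179.
Repeated squaring: 75^2≡76, 75^4≡48, 75^8≡156, 75^16≡171, 75^32≡64 (mod 179).
75^45 = 75^(32+8+4+1) ≡ 95 (mod 179).
Check: 95² = 9025 ≡ 75 (mod 179). The two roots are 84 and 95.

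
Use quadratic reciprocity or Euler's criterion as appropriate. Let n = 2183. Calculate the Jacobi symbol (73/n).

-1

Reciprocity: 73 ≡ 1 and 2183 ≡ 3 (mod 4), so (73/2183) = +(2183/73).
Reduce top mod 73: now compute (66/73).
Pull out 2: since 73 ≡ 1 (mod 8), (2/73) = +1.
Reciprocity: 33 ≡ 1 and 73 ≡ 1 (mod 4), so (33/73) = +(73/33).
Reduce top mod 33: now compute (7/33).
Reciprocity: 7 ≡ 3 and 33 ≡ 1 (mod 4), so (7/33) = +(33/7).
Reduce top mod 7: now compute (5/7).
Reciprocity: 5 ≡ 1 and 7 ≡ 3 (mod 4), so (5/7) = +(7/5).
Reduce top mod 5: now compute (2/5).
Pull out 2: since 5 ≡ 5 (mod 8), (2/5) = -1.
Reached (1/5) = 1. Collecting the sign flips along the way, the symbol is -1.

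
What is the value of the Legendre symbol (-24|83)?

Euler's criterion: (-24/83) ≡ 59^41 (mod 83).
59^2 ≡ 78 (mod 83)
59^4 ≡ 25 (mod 83)
59^8 ≡ 44 (mod 83)
59^16 ≡ 27 (mod 83)
59^32 ≡ 65 (mod 83)
59^41 = 59^(32+8+1) ≡ 1 (mod 83).
Result is 1, so (-24/83) = 1.

1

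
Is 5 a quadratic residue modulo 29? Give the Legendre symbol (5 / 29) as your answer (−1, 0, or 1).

1

Reciprocity: 5 ≡ 1 and 29 ≡ 1 (mod 4), so (5/29) = +(29/5).
Reduce top mod 5: now compute (4/5).
Pull out 2^2: since 5 ≡ 5 (mod 8), (2/5) = -1, so (2/5)^2 = +1.
Reached (1/5) = 1. Collecting the sign flips along the way, the symbol is +1.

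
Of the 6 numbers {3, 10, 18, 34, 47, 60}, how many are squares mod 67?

3

(3/67) = -1 → non-residue.
(10/67) = +1 → QR.
(18/67) = -1 → non-residue.
(34/67) = -1 → non-residue.
(47/67) = +1 → QR.
(60/67) = +1 → QR.
Total quadratic residues among the 6: 3.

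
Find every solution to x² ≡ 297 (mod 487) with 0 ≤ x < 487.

28, 459

Since 487 ≡ 3 (mod 4), a square root of 297 is 297^((487+1)/4) = 297^122 mod 487.
Repeated squaring: 297^2≡62, 297^4≡435, 297^8≡269, 297^16≡285, 297^32≡383, 297^64≡102 (mod 487).
297^122 = 297^(64+32+16+8+2) ≡ 459 (mod 487).
Check: 459² = 210681 ≡ 297 (mod 487). The two roots are 28 and 459.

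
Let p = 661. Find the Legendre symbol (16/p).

1

Euler's criterion: (16/661) ≡ 16^330 (mod 661).
16^2 ≡ 256 (mod 661)
16^4 ≡ 97 (mod 661)
16^8 ≡ 155 (mod 661)
16^16 ≡ 229 (mod 661)
16^32 ≡ 222 (mod 661)
16^64 ≡ 370 (mod 661)
16^128 ≡ 73 (mod 661)
16^256 ≡ 41 (mod 661)
16^330 = 16^(256+64+8+2) ≡ 1 (mod 661).
Result is 1, so (16/661) = 1.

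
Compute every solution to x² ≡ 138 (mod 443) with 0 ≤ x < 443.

Since 443 ≡ 3 (mod 4), a square root of 138 is 138^((443+1)/4) = 138^111 mod 443.
Repeated squaring: 138^2≡438, 138^4≡25, 138^8≡182, 138^16≡342, 138^32≡12, 138^64≡144 (mod 443).
138^111 = 138^(64+32+8+4+2+1) ≡ 411 (mod 443).
Check: 411² = 168921 ≡ 138 (mod 443). The two roots are 32 and 411.

32, 411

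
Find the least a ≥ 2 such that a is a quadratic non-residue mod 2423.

(2/2423) = +1, so 2 is a residue.
(3/2423) = +1, so 3 is a residue.
(4/2423) = +1, so 4 is a residue.
(5/2423) = −1, so 5 is the smallest positive non-residue mod 2423.

5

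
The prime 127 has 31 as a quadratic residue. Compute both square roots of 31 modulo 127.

44, 83

Since 127 ≡ 3 (mod 4), a square root of 31 is 31^((127+1)/4) = 31^32 mod 127.
Repeated squaring: 31^2≡72, 31^4≡104, 31^8≡21, 31^16≡60, 31^32≡44 (mod 127).
31^32 = 31^(32) ≡ 44 (mod 127).
Check: 44² = 1936 ≡ 31 (mod 127). The two roots are 44 and 83.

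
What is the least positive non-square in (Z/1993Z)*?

5

(2/1993) = +1, so 2 is a residue.
(3/1993) = +1, so 3 is a residue.
(4/1993) = +1, so 4 is a residue.
(5/1993) = −1, so 5 is the smallest positive non-residue mod 1993.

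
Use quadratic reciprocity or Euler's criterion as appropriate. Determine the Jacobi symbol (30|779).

-1

Pull out 2: since 779 ≡ 3 (mod 8), (2/779) = -1.
Reciprocity: 15 ≡ 3 and 779 ≡ 3 (mod 4), so (15/779) = −(779/15).
Reduce top mod 15: now compute (14/15).
Pull out 2: since 15 ≡ 7 (mod 8), (2/15) = +1.
Reciprocity: 7 ≡ 3 and 15 ≡ 3 (mod 4), so (7/15) = −(15/7).
Reduce top mod 7: now compute (1/7).
Reached (1/7) = 1. Collecting the sign flips along the way, the symbol is -1.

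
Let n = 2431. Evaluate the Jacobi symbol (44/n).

Pull out 2^2: since 2431 ≡ 7 (mod 8), (2/2431) = +1, so (2/2431)^2 = +1.
Reciprocity: 11 ≡ 3 and 2431 ≡ 3 (mod 4), so (11/2431) = −(2431/11).
Reduce top mod 11: now compute (0/11).
Top reduces to 0: gcd > 1, so the symbol is 0.

0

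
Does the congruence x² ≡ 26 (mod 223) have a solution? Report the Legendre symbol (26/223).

Pull out 2: since 223 ≡ 7 (mod 8), (2/223) = +1.
Reciprocity: 13 ≡ 1 and 223 ≡ 3 (mod 4), so (13/223) = +(223/13).
Reduce top mod 13: now compute (2/13).
Pull out 2: since 13 ≡ 5 (mod 8), (2/13) = -1.
Reached (1/13) = 1. Collecting the sign flips along the way, the symbol is -1.

-1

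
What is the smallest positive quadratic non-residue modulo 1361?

3

(2/1361) = +1, so 2 is a residue.
(3/1361) = −1, so 3 is the smallest positive non-residue mod 1361.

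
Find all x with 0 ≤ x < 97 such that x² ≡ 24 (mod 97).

97 ≡ 1 (mod 4), so we find a root by search.
Trying successive values, 11² = 121 ≡ 24 (mod 97). The other root is 97 − 11 = 86.

11, 86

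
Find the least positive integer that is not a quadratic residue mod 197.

(2/197) = −1, so 2 is the smallest positive non-residue mod 197.

2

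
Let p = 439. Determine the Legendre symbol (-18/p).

Euler's criterion: (-18/439) ≡ 421^219 (mod 439).
421^2 ≡ 324 (mod 439)
421^4 ≡ 55 (mod 439)
421^8 ≡ 391 (mod 439)
421^16 ≡ 109 (mod 439)
421^32 ≡ 28 (mod 439)
421^64 ≡ 345 (mod 439)
421^128 ≡ 56 (mod 439)
421^219 = 421^(128+64+16+8+2+1) ≡ 438 (mod 439).
Result is 438 ≡ −1, so (-18/439) = −1.

-1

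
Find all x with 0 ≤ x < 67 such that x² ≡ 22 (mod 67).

Since 67 ≡ 3 (mod 4), a square root of 22 is 22^((67+1)/4) = 22^17 mod 67.
Repeated squaring: 22^2≡15, 22^4≡24, 22^8≡40, 22^16≡59 (mod 67).
22^17 = 22^(16+1) ≡ 25 (mod 67).
Check: 25² = 625 ≡ 22 (mod 67). The two roots are 25 and 42.

25, 42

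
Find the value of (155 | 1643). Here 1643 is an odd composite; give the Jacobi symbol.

Reciprocity: 155 ≡ 3 and 1643 ≡ 3 (mod 4), so (155/1643) = −(1643/155).
Reduce top mod 155: now compute (93/155).
Reciprocity: 93 ≡ 1 and 155 ≡ 3 (mod 4), so (93/155) = +(155/93).
Reduce top mod 93: now compute (62/93).
Pull out 2: since 93 ≡ 5 (mod 8), (2/93) = -1.
Reciprocity: 31 ≡ 3 and 93 ≡ 1 (mod 4), so (31/93) = +(93/31).
Reduce top mod 31: now compute (0/31).
Top reduces to 0: gcd > 1, so the symbol is 0.

0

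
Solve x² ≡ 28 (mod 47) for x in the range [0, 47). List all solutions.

Since 47 ≡ 3 (mod 4), a square root of 28 is 28^((47+1)/4) = 28^12 mod 47.
Repeated squaring: 28^2≡32, 28^4≡37, 28^8≡6 (mod 47).
28^12 = 28^(8+4) ≡ 34 (mod 47).
Check: 34² = 1156 ≡ 28 (mod 47). The two roots are 13 and 34.

13, 34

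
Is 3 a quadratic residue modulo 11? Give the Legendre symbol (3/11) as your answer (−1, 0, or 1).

1

Reciprocity: 3 ≡ 3 and 11 ≡ 3 (mod 4), so (3/11) = −(11/3).
Reduce top mod 3: now compute (2/3).
Pull out 2: since 3 ≡ 3 (mod 8), (2/3) = -1.
Reached (1/3) = 1. Collecting the sign flips along the way, the symbol is +1.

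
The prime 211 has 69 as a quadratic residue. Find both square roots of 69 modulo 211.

51, 160

Since 211 ≡ 3 (mod 4), a square root of 69 is 69^((211+1)/4) = 69^53 mod 211.
Repeated squaring: 69^2≡119, 69^4≡24, 69^8≡154, 69^16≡84, 69^32≡93 (mod 211).
69^53 = 69^(32+16+4+1) ≡ 51 (mod 211).
Check: 51² = 2601 ≡ 69 (mod 211). The two roots are 51 and 160.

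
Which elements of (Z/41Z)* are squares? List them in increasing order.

Square k = 1,…,20 (k and 41−k give the same square):
1²=1, 2²=4, 3²=9, 4²=16, 5²=25, 6²=36, 7²≡8, 8²≡23, 9²≡40, 10²≡18, 11²≡39, 12²≡21, 13²≡5, 14²≡32, 15²≡20, 16²≡10, 17²≡2, 18²≡37, 19²≡33, 20²≡31 (mod 41).
So the quadratic residues mod 41 are {1, 2, 4, 5, 8, 9, 10, 16, 18, 20, 21, 23, 25, 31, 32, 33, 36, 37, 39, 40}.

1,2,4,5,8,9,10,16,18,20,21,23,25,31,32,33,36,37,39,40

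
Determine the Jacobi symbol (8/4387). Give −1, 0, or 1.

-1

Pull out 2^3: since 4387 ≡ 3 (mod 8), (2/4387) = -1, so (2/4387)^3 = -1.
Reached (1/4387) = 1. Collecting the sign flips along the way, the symbol is -1.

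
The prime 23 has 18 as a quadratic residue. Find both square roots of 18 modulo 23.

8, 15

Since 23 ≡ 3 (mod 4), a square root of 18 is 18^((23+1)/4) = 18^6 mod 23.
Repeated squaring: 18^2≡2, 18^4≡4 (mod 23).
18^6 = 18^(4+2) ≡ 8 (mod 23).
Check: 8² = 64 ≡ 18 (mod 23). The two roots are 8 and 15.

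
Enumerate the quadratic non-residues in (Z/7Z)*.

Square k = 1,…,3 (k and 7−k give the same square):
1²=1, 2²=4, 3²≡2 (mod 7).
The residues are {1, 2, 4}; the non-residues are the remaining 3 nonzero classes.

3, 5, 6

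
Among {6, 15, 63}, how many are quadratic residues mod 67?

2

(6/67) = +1 → QR.
(15/67) = +1 → QR.
(63/67) = -1 → non-residue.
Total quadratic residues among the 3: 2.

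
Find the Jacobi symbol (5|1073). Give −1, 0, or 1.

-1

Reciprocity: 5 ≡ 1 and 1073 ≡ 1 (mod 4), so (5/1073) = +(1073/5).
Reduce top mod 5: now compute (3/5).
Reciprocity: 3 ≡ 3 and 5 ≡ 1 (mod 4), so (3/5) = +(5/3).
Reduce top mod 3: now compute (2/3).
Pull out 2: since 3 ≡ 3 (mod 8), (2/3) = -1.
Reached (1/3) = 1. Collecting the sign flips along the way, the symbol is -1.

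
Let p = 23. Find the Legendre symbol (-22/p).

1

First reduce: -22 ≡ 1 (mod 23).
Reached (1/23) = 1. Collecting the sign flips along the way, the symbol is +1.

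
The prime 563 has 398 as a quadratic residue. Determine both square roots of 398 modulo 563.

31, 532

Since 563 ≡ 3 (mod 4), a square root of 398 is 398^((563+1)/4) = 398^141 mod 563.
Repeated squaring: 398^2≡201, 398^4≡428, 398^8≡209, 398^16≡330, 398^32≡241, 398^64≡92, 398^128≡19 (mod 563).
398^141 = 398^(128+8+4+1) ≡ 532 (mod 563).
Check: 532² = 283024 ≡ 398 (mod 563). The two roots are 31 and 532.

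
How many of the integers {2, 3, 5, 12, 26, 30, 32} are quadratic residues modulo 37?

(2/37) = -1 → non-residue.
(3/37) = +1 → QR.
(5/37) = -1 → non-residue.
(12/37) = +1 → QR.
(26/37) = +1 → QR.
(30/37) = +1 → QR.
(32/37) = -1 → non-residue.
Total quadratic residues among the 7: 4.

4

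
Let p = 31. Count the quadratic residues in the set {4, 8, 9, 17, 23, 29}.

3

(4/31) = +1 → QR.
(8/31) = +1 → QR.
(9/31) = +1 → QR.
(17/31) = -1 → non-residue.
(23/31) = -1 → non-residue.
(29/31) = -1 → non-residue.
Total quadratic residues among the 6: 3.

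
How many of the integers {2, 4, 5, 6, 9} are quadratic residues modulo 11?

3

(2/11) = -1 → non-residue.
(4/11) = +1 → QR.
(5/11) = +1 → QR.
(6/11) = -1 → non-residue.
(9/11) = +1 → QR.
Total quadratic residues among the 5: 3.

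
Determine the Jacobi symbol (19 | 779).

0

Reciprocity: 19 ≡ 3 and 779 ≡ 3 (mod 4), so (19/779) = −(779/19).
Reduce top mod 19: now compute (0/19).
Top reduces to 0: gcd > 1, so the symbol is 0.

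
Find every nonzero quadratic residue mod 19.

1, 4, 5, 6, 7, 9, 11, 16, 17

Square k = 1,…,9 (k and 19−k give the same square):
1²=1, 2²=4, 3²=9, 4²=16, 5²≡6, 6²≡17, 7²≡11, 8²≡7, 9²≡5 (mod 19).
So the quadratic residues mod 19 are {1, 4, 5, 6, 7, 9, 11, 16, 17}.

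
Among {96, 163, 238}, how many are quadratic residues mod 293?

2

(96/293) = +1 → QR.
(163/293) = -1 → non-residue.
(238/293) = +1 → QR.
Total quadratic residues among the 3: 2.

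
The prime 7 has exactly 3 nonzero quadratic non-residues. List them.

Square k = 1,…,3 (k and 7−k give the same square):
1²=1, 2²=4, 3²≡2 (mod 7).
The residues are {1, 2, 4}; the non-residues are the remaining 3 nonzero classes.

3 5 6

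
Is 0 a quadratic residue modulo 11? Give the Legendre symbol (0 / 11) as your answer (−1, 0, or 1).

Top reduces to 0: gcd > 1, so the symbol is 0.

0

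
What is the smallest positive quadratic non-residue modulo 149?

2

(2/149) = −1, so 2 is the smallest positive non-residue mod 149.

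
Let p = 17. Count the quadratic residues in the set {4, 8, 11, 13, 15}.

(4/17) = +1 → QR.
(8/17) = +1 → QR.
(11/17) = -1 → non-residue.
(13/17) = +1 → QR.
(15/17) = +1 → QR.
Total quadratic residues among the 5: 4.

4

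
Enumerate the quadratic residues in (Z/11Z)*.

1,3,4,5,9

Square k = 1,…,5 (k and 11−k give the same square):
1²=1, 2²=4, 3²=9, 4²≡5, 5²≡3 (mod 11).
So the quadratic residues mod 11 are {1, 3, 4, 5, 9}.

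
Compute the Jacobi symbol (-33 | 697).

First reduce: -33 ≡ 664 (mod 697).
Pull out 2^3: since 697 ≡ 1 (mod 8), (2/697) = +1, so (2/697)^3 = +1.
Reciprocity: 83 ≡ 3 and 697 ≡ 1 (mod 4), so (83/697) = +(697/83).
Reduce top mod 83: now compute (33/83).
Reciprocity: 33 ≡ 1 and 83 ≡ 3 (mod 4), so (33/83) = +(83/33).
Reduce top mod 33: now compute (17/33).
Reciprocity: 17 ≡ 1 and 33 ≡ 1 (mod 4), so (17/33) = +(33/17).
Reduce top mod 17: now compute (16/17).
Pull out 2^4: since 17 ≡ 1 (mod 8), (2/17) = +1, so (2/17)^4 = +1.
Reached (1/17) = 1. Collecting the sign flips along the way, the symbol is +1.

1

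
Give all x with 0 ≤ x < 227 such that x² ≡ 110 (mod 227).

63, 164

Since 227 ≡ 3 (mod 4), a square root of 110 is 110^((227+1)/4) = 110^57 mod 227.
Repeated squaring: 110^2≡69, 110^4≡221, 110^8≡36, 110^16≡161, 110^32≡43 (mod 227).
110^57 = 110^(32+16+8+1) ≡ 63 (mod 227).
Check: 63² = 3969 ≡ 110 (mod 227). The two roots are 63 and 164.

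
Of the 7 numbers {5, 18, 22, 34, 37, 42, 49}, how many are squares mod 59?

3

(5/59) = +1 → QR.
(18/59) = -1 → non-residue.
(22/59) = +1 → QR.
(34/59) = -1 → non-residue.
(37/59) = -1 → non-residue.
(42/59) = -1 → non-residue.
(49/59) = +1 → QR.
Total quadratic residues among the 7: 3.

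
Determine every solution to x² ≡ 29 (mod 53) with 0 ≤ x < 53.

53 ≡ 1 (mod 4), so we find a root by search.
Trying successive values, 20² = 400 ≡ 29 (mod 53). The other root is 53 − 20 = 33.

20, 33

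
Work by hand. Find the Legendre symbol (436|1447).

-1

Pull out 2^2: since 1447 ≡ 7 (mod 8), (2/1447) = +1, so (2/1447)^2 = +1.
Reciprocity: 109 ≡ 1 and 1447 ≡ 3 (mod 4), so (109/1447) = +(1447/109).
Reduce top mod 109: now compute (30/109).
Pull out 2: since 109 ≡ 5 (mod 8), (2/109) = -1.
Reciprocity: 15 ≡ 3 and 109 ≡ 1 (mod 4), so (15/109) = +(109/15).
Reduce top mod 15: now compute (4/15).
Pull out 2^2: since 15 ≡ 7 (mod 8), (2/15) = +1, so (2/15)^2 = +1.
Reached (1/15) = 1. Collecting the sign flips along the way, the symbol is -1.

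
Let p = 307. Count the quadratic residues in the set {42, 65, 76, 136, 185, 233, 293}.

(42/307) = +1 → QR.
(65/307) = +1 → QR.
(76/307) = +1 → QR.
(136/307) = -1 → non-residue.
(185/307) = -1 → non-residue.
(233/307) = +1 → QR.
(293/307) = +1 → QR.
Total quadratic residues among the 7: 5.

5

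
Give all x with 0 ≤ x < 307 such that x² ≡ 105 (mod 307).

Since 307 ≡ 3 (mod 4), a square root of 105 is 105^((307+1)/4) = 105^77 mod 307.
Repeated squaring: 105^2≡280, 105^4≡115, 105^8≡24, 105^16≡269, 105^32≡216, 105^64≡299 (mod 307).
105^77 = 105^(64+8+4+1) ≡ 64 (mod 307).
Check: 64² = 4096 ≡ 105 (mod 307). The two roots are 64 and 243.

64, 243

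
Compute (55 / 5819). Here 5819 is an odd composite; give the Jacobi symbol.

0

Reciprocity: 55 ≡ 3 and 5819 ≡ 3 (mod 4), so (55/5819) = −(5819/55).
Reduce top mod 55: now compute (44/55).
Pull out 2^2: since 55 ≡ 7 (mod 8), (2/55) = +1, so (2/55)^2 = +1.
Reciprocity: 11 ≡ 3 and 55 ≡ 3 (mod 4), so (11/55) = −(55/11).
Reduce top mod 11: now compute (0/11).
Top reduces to 0: gcd > 1, so the symbol is 0.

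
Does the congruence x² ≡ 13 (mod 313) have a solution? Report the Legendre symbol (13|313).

Reciprocity: 13 ≡ 1 and 313 ≡ 1 (mod 4), so (13/313) = +(313/13).
Reduce top mod 13: now compute (1/13).
Reached (1/13) = 1. Collecting the sign flips along the way, the symbol is +1.

1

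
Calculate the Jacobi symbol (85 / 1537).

1

Reciprocity: 85 ≡ 1 and 1537 ≡ 1 (mod 4), so (85/1537) = +(1537/85).
Reduce top mod 85: now compute (7/85).
Reciprocity: 7 ≡ 3 and 85 ≡ 1 (mod 4), so (7/85) = +(85/7).
Reduce top mod 7: now compute (1/7).
Reached (1/7) = 1. Collecting the sign flips along the way, the symbol is +1.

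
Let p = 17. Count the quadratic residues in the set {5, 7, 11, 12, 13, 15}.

2

(5/17) = -1 → non-residue.
(7/17) = -1 → non-residue.
(11/17) = -1 → non-residue.
(12/17) = -1 → non-residue.
(13/17) = +1 → QR.
(15/17) = +1 → QR.
Total quadratic residues among the 6: 2.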